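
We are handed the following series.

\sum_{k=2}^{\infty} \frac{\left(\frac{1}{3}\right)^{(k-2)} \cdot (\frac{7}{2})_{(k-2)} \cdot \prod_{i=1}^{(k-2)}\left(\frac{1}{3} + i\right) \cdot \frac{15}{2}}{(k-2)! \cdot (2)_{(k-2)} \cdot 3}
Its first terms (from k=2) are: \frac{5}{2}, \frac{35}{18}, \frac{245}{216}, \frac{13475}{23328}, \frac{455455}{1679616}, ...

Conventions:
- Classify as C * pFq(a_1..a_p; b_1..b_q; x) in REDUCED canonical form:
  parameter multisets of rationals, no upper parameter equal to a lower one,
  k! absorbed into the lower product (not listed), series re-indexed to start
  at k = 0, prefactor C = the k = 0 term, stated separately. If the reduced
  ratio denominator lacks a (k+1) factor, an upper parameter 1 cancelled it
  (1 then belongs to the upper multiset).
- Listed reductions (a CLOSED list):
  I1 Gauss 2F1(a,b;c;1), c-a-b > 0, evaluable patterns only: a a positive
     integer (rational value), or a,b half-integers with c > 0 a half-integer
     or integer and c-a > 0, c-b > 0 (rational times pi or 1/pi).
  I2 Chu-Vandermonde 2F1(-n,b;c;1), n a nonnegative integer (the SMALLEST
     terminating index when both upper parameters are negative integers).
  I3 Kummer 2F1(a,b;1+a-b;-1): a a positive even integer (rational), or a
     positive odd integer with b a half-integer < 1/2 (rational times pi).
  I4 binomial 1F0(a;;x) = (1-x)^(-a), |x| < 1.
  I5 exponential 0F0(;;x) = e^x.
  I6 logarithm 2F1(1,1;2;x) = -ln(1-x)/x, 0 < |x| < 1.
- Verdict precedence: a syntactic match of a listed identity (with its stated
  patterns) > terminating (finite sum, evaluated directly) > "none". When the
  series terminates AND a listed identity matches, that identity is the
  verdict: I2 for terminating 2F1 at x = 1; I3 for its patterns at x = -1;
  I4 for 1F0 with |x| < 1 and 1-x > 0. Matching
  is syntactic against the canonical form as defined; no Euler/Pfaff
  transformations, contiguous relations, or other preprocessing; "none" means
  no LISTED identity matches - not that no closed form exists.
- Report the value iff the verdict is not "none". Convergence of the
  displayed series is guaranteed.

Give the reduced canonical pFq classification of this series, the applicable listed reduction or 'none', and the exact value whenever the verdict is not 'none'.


Prefactor \frac{5}{2}, argument \frac{1}{3}: 2F1 with upper {\frac{4}{3}, \frac{7}{2}} over lower {2}. Verdict: none (x = \frac{1}{3}): each listed identity misses the multisets {\frac{4}{3}, \frac{7}{2}} ; {2}.

The tell: t_0 = \frac{5}{2} here, and the constant factors (prefactor 5/2) combine into one prefactor.
Adjacent-term ratio: r(k) = \frac{1}{3} * (k+\frac{4}{3}) (k+\frac{7}{2}) / [(k+2) (k+1)] - poly over poly, x = \frac{1}{3} from leading terms; C = \frac{5}{2} at k = 0.


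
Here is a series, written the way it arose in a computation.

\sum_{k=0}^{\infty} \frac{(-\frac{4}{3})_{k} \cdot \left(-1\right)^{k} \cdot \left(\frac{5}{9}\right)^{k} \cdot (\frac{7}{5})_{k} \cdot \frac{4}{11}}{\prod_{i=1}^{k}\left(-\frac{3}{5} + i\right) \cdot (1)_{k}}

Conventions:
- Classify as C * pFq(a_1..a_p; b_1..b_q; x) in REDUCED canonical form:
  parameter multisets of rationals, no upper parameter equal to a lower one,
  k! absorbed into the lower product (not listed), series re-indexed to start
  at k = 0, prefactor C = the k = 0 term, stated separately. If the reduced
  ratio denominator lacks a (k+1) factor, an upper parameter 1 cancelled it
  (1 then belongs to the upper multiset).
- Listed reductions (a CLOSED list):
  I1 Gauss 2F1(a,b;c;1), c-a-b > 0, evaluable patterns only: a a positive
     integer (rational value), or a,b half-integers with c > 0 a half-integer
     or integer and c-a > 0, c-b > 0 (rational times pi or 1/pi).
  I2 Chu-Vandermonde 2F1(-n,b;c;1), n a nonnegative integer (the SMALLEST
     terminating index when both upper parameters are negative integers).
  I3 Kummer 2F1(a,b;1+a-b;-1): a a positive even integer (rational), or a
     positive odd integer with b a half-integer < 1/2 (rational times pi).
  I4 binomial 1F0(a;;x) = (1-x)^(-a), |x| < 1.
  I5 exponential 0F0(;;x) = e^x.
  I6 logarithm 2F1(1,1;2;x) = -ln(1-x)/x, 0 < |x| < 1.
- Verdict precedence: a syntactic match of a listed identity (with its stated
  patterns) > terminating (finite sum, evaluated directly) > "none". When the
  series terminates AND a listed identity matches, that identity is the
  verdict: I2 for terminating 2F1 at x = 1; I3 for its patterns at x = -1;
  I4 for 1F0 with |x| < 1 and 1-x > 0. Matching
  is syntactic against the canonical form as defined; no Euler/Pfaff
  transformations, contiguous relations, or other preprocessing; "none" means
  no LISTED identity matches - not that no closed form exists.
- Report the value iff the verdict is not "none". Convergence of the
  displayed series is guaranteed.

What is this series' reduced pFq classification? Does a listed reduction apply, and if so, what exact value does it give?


Classification (C = \frac{4}{11}): 2F1 with upper {-\frac{4}{3}, \frac{7}{5}}, lower {\frac{2}{5}}, argument x = -\frac{5}{9}. Verdict: no listed reduction: x = -\frac{5}{9} and upper {-\frac{4}{3}, \frac{7}{5}} fail every I1-I6 pattern.

Key step: x = -\frac{5}{9} and the (-1)^k factor (C = 4/11, x = -5/9) folds into the argument's sign.
Term ratio: r(k) = -\frac{5}{9} * (k-\frac{4}{3}) (k+\frac{7}{5}) / [(k+\frac{2}{5}) (k+1)] - rational; roots negated = parameters, x = -\frac{5}{9}, C = \frac{4}{11}.


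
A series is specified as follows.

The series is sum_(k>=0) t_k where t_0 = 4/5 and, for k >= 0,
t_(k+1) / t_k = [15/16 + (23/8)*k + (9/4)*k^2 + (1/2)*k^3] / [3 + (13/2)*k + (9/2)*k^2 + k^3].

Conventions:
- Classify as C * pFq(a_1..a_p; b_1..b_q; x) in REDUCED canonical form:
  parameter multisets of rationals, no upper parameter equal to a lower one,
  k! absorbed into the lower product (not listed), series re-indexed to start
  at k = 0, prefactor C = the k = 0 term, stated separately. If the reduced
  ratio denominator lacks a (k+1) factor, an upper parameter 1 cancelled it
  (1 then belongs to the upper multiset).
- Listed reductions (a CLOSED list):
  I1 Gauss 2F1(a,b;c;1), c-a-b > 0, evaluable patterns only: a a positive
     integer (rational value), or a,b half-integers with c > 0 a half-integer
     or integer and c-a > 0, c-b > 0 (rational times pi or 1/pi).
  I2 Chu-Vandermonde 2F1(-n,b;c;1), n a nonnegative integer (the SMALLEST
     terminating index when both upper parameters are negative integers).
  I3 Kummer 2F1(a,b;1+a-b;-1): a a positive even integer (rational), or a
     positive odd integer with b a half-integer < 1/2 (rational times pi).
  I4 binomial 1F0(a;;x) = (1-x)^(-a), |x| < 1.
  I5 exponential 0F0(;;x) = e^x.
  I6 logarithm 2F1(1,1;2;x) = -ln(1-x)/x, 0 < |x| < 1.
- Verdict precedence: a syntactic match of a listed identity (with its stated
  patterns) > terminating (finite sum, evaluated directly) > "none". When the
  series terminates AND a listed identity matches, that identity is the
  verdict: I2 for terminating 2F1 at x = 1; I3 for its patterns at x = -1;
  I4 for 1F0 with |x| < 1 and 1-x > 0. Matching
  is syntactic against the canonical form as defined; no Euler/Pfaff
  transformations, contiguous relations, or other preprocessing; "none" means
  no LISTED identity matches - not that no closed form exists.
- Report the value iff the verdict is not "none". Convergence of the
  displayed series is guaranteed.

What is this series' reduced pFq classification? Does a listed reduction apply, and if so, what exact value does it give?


x = 1/2 here; the reduced form reads 2F1, upper {1/2, 5/2}, lower {2}, C = 4/5. Verdict: no listed reduction: x = 1/2 and upper {1/2, 5/2} fail every I1-I6 pattern.

Key observation: x = (1/2) and cancel k + 3/2 from the displayed ratio first; then C = 4/5.
Ratio: r(k) = (1/2) * (k+1/2) (k+5/2) / [(k+2) (k+1)] ; factor over Q: parameters, x = (1/2), and C = 4/5.


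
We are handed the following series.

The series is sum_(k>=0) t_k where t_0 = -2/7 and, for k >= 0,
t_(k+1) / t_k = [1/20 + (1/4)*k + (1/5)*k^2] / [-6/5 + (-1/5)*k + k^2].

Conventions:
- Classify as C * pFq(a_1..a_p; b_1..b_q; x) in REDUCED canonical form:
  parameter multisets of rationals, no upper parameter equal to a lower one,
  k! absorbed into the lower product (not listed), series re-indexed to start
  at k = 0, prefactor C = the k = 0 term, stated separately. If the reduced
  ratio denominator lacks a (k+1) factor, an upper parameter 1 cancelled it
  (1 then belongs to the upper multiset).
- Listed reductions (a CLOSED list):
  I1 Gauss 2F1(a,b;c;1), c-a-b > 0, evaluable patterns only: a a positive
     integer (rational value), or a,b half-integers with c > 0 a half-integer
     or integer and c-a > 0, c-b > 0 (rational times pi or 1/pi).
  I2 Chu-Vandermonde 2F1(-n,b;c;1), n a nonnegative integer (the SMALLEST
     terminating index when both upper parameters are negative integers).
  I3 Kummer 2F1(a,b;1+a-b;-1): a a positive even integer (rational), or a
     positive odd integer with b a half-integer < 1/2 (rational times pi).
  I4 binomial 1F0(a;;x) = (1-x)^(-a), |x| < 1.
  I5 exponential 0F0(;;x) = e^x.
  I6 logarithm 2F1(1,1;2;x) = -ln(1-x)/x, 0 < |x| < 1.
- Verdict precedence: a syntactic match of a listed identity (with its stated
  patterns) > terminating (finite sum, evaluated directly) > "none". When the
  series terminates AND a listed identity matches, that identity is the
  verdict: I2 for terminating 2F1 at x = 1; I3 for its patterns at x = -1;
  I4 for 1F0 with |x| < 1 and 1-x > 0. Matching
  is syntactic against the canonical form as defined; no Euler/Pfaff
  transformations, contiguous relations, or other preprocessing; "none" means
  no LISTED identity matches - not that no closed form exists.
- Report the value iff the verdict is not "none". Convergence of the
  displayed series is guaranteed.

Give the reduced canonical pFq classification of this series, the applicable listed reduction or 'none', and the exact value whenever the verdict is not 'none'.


Classification (C = -2/7): 2F1 with upper {1/4, 1}, lower {-6/5}, argument x = 1/5. Verdict: none - at argument 1/5 the multisets {1/4, 1} ; {-6/5} match no listed identity.

The tell: x = (1/5) and the expanded ratio factors over Q; prefactor -2/7, roots give parameters.
Adjacent-term ratio: r(k) = (1/5) * (k+1/4) (k+1) / [(k-6/5) (k+1)] - rational; roots negated = parameters, x = (1/5), C = -2/7.


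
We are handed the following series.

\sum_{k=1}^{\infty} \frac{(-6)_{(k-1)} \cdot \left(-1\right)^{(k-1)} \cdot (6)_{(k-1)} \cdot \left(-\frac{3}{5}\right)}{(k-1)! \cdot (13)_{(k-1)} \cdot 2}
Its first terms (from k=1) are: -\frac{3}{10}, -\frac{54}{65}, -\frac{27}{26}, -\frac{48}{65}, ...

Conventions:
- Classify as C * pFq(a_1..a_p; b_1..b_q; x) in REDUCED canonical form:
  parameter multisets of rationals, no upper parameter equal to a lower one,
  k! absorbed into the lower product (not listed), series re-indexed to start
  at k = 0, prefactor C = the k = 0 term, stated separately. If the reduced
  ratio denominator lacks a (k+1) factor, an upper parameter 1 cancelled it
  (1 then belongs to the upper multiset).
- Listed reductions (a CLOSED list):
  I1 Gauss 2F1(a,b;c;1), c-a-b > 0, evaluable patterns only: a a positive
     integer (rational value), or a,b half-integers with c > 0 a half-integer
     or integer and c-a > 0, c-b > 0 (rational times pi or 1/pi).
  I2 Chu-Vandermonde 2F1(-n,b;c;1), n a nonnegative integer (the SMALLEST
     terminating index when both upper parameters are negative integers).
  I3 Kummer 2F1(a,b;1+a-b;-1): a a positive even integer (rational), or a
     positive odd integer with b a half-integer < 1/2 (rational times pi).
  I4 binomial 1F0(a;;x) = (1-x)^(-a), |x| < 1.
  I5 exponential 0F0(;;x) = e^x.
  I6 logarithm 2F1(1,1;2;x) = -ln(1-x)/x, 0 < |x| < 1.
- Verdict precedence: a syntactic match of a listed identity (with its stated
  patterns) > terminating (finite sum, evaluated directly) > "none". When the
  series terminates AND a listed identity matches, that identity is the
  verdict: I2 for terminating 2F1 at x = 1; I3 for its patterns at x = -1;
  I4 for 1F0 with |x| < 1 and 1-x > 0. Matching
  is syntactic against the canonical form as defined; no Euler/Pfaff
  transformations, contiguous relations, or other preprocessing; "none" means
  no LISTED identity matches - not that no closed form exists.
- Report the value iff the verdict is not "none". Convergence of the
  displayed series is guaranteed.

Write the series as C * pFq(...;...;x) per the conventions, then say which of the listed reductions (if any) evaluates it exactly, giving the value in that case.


At argument -1: a 2F1 with upper {-6, 6}, lower {13}, scaled by C = -\frac{3}{10}. Verdict: Kummer's theorem (I3) matches (x = -1; c = 13 equals 1+a-b for upper {-6, 6}: listed pattern). Sum: -\frac{33}{10}.

Structural cue: t_0 being -\frac{3}{10}, the constant factors (C = -3/10) combine into one prefactor.
Term ratio: r(k) = -1 * (k-6) (k+6) / [(k+13) (k+1)] - rational; roots negated = parameters, x = -1, C = -\frac{3}{10}.


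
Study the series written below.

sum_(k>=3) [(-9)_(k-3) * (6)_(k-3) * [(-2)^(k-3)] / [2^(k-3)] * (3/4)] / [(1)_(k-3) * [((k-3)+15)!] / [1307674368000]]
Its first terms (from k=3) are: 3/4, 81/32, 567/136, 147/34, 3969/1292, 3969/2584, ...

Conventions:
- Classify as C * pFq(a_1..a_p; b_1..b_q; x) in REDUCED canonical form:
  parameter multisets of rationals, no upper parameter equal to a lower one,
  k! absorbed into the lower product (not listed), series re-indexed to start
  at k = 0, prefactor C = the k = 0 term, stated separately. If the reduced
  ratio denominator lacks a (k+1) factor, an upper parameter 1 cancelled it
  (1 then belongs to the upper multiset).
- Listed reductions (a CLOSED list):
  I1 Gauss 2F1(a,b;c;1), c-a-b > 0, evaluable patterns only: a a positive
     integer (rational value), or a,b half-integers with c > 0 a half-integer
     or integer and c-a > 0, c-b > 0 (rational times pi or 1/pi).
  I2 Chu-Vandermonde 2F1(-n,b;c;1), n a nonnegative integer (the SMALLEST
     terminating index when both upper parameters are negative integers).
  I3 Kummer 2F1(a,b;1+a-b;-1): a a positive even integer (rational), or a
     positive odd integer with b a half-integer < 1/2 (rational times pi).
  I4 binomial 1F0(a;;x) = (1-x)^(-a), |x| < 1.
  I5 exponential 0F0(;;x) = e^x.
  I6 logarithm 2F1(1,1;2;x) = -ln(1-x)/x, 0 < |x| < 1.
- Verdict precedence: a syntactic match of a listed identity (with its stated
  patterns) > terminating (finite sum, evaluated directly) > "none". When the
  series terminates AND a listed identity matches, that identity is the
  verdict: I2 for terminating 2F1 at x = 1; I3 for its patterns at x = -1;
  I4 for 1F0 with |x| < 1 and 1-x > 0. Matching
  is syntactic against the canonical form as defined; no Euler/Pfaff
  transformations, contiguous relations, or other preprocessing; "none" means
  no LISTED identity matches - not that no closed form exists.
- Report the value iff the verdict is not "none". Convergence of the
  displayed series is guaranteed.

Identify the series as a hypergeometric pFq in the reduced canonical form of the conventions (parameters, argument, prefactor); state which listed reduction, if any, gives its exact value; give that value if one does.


Classification (C = 3/4): 2F1 with upper {-9, 6}, lower {16}, argument x = -1. Verdict: Kummer's theorem (I3) fires (x = -1; c = 16 equals 1+a-b for upper {-9, 6}: listed pattern). Its exact value is 273/16.

Structural cue: t_0 = 3/4 here, and the two k-th powers (prefactor 3/4) combine into one argument.
Adjacent-term ratio: r(k) = (-1) * (k-9) (k+6) / [(k+16) (k+1)] - poly over poly, x = (-1) from leading terms; C = 3/4 at k = 0.


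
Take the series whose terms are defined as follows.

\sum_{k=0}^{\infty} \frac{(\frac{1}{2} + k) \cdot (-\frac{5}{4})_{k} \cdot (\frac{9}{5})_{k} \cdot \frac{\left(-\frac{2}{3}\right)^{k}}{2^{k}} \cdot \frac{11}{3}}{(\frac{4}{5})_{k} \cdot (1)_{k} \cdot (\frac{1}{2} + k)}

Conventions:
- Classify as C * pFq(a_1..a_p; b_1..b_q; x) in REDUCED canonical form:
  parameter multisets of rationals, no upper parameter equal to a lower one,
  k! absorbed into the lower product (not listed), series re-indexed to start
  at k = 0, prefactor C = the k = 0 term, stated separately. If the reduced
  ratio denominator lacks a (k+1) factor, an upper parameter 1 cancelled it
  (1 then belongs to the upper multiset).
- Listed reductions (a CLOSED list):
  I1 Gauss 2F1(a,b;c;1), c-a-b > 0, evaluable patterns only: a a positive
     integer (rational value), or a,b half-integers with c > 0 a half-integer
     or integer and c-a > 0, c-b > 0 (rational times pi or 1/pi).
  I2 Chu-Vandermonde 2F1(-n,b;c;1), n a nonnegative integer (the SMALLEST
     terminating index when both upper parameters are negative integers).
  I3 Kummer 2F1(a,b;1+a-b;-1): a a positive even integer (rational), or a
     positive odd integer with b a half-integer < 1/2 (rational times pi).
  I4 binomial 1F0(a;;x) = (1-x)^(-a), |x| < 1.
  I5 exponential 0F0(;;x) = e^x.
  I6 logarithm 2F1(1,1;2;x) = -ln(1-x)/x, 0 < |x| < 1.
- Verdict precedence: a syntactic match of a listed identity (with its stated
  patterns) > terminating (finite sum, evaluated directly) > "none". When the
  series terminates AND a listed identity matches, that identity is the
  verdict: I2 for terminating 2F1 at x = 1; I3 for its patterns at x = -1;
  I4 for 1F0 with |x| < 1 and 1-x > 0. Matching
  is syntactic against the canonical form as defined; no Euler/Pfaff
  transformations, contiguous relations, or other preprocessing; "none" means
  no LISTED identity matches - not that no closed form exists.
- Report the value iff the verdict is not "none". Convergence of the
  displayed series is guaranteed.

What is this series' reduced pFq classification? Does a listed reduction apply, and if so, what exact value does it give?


First insight: t_0 = \frac{11}{3} here, and (1)_k (C = 11/3, x = -1/3) is k! itself.
Step ratio: r(k) = -\frac{1}{3} * (k-\frac{5}{4}) (k+\frac{9}{5}) / [(k+\frac{4}{5}) (k+1)] ; factor over Q: parameters, x = -\frac{1}{3}, and C = \frac{11}{3}.

This is \frac{11}{3} * 2F1(-\frac{5}{4}, \frac{9}{5}; \frac{4}{5}; -\frac{1}{3}) in reduced canonical form. Verdict: no listed reduction: x = -\frac{1}{3} and upper {-\frac{5}{4}, \frac{9}{5}} fail every I1-I6 pattern.


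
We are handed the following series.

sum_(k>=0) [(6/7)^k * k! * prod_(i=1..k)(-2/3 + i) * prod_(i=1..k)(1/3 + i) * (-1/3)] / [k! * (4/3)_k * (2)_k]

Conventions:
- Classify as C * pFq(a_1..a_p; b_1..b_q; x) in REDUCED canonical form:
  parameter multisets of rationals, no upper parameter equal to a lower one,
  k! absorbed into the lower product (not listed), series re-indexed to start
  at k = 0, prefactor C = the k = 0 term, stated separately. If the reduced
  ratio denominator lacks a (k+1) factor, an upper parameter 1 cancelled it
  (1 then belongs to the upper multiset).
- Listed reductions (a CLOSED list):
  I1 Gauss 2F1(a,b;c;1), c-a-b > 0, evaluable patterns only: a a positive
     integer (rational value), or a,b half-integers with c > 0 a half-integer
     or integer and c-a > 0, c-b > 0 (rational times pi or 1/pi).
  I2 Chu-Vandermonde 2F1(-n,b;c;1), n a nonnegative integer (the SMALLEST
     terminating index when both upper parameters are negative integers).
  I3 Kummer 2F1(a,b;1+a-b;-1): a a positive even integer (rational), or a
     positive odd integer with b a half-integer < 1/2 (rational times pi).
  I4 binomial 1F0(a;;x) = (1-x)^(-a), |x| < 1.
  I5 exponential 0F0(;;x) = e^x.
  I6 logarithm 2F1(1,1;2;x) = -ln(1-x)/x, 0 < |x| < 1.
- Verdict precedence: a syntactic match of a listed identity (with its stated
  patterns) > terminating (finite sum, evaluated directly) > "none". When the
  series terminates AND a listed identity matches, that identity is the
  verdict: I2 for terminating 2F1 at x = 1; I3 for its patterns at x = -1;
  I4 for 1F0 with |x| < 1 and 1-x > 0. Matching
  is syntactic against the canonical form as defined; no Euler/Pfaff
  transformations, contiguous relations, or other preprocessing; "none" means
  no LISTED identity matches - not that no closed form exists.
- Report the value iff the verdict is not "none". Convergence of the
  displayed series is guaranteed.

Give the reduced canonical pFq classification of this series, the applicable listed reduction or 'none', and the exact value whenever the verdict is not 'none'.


Reduced: x = 6/7, 2F1, upper = {1/3, 1}, lower = {2}, C = -1/3. Verdict: none. Every listed pattern misses the 2F1 form at 6/7, upper {1/3, 1}.

The tell: t_0 being -1/3, the running product (C = -1/3) telescopes to a rising factorial.
Adjacent-term ratio: r(k) = (6/7) * (k+1/3) (k+1) / [(k+2) (k+1)] - rational in k, leading ratio (6/7); with t_0 = -1/3, classification follows.


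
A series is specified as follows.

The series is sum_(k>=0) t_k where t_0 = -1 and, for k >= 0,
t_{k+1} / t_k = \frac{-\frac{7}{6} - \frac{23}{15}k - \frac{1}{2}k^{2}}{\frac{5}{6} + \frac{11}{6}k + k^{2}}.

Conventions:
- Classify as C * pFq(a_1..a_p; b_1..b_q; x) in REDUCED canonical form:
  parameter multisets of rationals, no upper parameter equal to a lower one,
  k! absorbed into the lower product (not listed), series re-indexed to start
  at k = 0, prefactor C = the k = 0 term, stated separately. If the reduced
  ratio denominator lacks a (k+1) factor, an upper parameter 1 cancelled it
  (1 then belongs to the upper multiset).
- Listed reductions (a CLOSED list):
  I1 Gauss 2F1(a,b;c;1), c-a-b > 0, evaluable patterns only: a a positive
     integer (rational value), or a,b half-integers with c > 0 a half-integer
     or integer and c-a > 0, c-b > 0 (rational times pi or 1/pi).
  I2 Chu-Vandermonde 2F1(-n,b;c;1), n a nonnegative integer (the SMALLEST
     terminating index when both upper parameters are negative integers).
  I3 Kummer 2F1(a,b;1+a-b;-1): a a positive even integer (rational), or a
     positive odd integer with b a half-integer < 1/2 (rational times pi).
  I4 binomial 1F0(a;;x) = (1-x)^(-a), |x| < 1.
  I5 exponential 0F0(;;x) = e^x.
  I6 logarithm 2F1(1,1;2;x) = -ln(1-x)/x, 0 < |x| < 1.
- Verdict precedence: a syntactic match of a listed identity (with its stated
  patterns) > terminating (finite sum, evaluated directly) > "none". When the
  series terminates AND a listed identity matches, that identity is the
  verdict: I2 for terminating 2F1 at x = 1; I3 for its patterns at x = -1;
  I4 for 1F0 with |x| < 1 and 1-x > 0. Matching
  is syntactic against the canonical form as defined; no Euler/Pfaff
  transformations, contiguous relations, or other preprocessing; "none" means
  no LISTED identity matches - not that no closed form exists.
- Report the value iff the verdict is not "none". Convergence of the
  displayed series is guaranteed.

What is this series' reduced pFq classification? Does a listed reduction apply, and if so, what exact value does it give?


At argument -\frac{1}{2}: a 2F1 with upper {\frac{7}{5}, \frac{5}{3}}, lower {\frac{5}{6}}, scaled by C = -1. Verdict: none - this 2F1 at x = -\frac{1}{2} matches no listed pattern, and upper {\frac{7}{5}, \frac{5}{3}} holds no stopper.

Key observation: t_0 = -1 here, and factor the ratio over Q (C = -1, x = -1/2): negated roots = parameters.
Step ratio: r(k) = -\frac{1}{2} * (k+\frac{7}{5}) (k+\frac{5}{3}) / [(k+\frac{5}{6}) (k+1)] - rational in k, leading ratio -\frac{1}{2}; with t_0 = -1, classification follows.


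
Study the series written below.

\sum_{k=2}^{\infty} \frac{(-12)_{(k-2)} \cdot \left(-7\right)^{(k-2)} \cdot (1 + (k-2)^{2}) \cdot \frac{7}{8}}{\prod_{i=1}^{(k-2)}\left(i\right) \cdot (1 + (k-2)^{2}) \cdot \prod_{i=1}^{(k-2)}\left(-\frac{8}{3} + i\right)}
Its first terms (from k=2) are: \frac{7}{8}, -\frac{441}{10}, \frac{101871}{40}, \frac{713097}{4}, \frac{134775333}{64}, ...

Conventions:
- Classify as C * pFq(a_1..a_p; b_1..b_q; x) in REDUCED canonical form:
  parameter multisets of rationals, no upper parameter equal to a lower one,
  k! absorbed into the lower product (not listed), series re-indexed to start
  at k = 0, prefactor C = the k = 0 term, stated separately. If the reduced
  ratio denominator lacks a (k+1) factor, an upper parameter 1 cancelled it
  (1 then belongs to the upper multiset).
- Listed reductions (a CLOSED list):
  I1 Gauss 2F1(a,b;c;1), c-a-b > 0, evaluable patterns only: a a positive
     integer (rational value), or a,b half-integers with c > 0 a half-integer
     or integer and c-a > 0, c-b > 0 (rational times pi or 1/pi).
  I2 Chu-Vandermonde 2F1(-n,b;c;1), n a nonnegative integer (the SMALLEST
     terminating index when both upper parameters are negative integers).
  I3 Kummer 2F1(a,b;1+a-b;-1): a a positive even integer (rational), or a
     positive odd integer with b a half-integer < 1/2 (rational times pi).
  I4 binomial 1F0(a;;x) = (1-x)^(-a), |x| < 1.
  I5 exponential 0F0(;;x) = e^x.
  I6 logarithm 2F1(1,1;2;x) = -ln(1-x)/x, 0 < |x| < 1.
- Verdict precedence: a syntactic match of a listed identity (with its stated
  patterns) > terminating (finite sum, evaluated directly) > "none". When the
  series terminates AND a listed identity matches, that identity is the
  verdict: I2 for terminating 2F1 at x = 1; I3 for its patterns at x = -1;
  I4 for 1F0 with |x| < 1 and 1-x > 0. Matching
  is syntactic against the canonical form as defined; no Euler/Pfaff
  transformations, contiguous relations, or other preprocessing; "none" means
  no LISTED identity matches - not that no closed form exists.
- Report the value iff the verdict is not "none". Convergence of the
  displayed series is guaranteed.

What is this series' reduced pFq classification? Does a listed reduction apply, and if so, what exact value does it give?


Reduced: x = -7, 1F1, upper = {-12}, lower = {-\frac{5}{3}}, C = \frac{7}{8}. Verdict: terminating - no listed pattern fits, but -12 in the upper list cuts the series at k = 12; direct evaluation. Its exact value is \frac{3282855371124638071}{27822080000}.

Structural cue: t_0 being \frac{7}{8}, the factor k^2 + 1 cancels (top and bottom), leaving C = 7/8, x = -7.
Term ratio: r(k) = -7 * (k-12) / [(k-\frac{5}{3}) (k+1)] - poly over poly, x = -7 from leading terms; C = \frac{7}{8} at k = 0.


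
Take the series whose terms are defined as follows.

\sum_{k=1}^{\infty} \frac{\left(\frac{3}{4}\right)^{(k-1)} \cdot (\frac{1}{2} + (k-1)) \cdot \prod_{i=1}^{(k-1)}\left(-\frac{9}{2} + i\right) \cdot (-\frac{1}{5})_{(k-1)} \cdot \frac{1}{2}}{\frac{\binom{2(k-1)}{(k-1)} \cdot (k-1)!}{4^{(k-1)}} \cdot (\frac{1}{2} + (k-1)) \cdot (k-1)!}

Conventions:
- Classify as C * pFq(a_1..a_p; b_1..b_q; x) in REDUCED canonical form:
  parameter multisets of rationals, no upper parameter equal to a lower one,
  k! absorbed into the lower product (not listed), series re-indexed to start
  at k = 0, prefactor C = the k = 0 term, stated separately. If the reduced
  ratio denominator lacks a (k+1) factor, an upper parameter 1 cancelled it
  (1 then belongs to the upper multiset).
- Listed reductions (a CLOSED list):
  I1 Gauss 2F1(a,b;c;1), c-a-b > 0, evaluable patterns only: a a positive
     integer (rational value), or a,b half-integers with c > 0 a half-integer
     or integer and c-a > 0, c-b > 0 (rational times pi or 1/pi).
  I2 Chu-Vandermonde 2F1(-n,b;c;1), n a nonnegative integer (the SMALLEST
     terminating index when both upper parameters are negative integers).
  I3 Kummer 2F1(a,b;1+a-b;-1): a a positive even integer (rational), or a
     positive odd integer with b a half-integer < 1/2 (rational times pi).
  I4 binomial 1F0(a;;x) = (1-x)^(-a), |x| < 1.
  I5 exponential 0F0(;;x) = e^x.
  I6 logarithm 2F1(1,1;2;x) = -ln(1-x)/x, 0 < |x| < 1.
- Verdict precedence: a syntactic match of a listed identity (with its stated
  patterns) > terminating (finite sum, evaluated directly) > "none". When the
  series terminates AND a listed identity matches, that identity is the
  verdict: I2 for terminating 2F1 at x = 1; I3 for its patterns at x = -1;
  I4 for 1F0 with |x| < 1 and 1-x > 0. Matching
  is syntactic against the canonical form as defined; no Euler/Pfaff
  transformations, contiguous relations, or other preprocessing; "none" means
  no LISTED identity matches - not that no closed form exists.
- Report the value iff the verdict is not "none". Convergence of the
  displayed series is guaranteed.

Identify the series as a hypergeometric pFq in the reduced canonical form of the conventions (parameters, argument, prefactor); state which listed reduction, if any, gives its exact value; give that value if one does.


The series (x = \frac{3}{4}) is 2F1: upper {-\frac{7}{2}, -\frac{1}{5}}, lower {\frac{1}{2}}, prefactor \frac{1}{2}. Verdict: none - at argument \frac{3}{4} the multisets {-\frac{7}{2}, -\frac{1}{5}} ; {\frac{1}{2}} match no listed identity.

Key observation: t_0 being \frac{1}{2}, the running product (C = 1/2, x = 3/4) telescopes to a rising factorial.
Consecutive-term ratio: r(k) = \frac{3}{4} * (k-\frac{7}{2}) (k-\frac{1}{5}) / [(k+\frac{1}{2}) (k+1)] - rational in k, leading ratio \frac{3}{4}; with t_0 = \frac{1}{2}, classification follows.


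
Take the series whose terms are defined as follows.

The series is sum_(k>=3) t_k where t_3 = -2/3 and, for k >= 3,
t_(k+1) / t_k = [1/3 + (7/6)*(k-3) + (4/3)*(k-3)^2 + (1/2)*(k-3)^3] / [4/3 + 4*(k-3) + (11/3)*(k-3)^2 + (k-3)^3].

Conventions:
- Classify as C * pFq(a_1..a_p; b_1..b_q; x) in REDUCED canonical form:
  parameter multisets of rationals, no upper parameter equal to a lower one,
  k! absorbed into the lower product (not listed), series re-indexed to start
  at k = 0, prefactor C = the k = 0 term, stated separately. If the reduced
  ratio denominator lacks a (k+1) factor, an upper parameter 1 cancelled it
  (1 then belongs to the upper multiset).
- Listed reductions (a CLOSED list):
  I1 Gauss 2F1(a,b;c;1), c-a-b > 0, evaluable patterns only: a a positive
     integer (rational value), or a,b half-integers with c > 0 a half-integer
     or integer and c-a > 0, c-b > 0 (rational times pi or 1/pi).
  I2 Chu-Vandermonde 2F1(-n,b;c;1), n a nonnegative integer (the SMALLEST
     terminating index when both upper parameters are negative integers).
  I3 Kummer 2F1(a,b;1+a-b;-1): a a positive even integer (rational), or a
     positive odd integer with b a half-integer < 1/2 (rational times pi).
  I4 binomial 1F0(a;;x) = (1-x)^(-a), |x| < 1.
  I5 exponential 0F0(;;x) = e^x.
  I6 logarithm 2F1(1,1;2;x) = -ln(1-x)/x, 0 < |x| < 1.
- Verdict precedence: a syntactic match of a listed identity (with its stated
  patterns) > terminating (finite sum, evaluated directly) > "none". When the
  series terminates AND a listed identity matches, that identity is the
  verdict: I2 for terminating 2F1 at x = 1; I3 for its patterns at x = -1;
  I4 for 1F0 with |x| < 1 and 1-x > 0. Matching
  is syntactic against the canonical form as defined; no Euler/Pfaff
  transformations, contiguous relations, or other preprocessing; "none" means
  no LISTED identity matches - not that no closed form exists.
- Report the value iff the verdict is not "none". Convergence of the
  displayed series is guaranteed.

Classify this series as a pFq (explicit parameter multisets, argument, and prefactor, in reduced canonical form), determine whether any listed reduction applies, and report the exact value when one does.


Reduced: x = 1/2, 2F1, upper = {1, 1}, lower = {2}, C = -2/3. Verdict (x = 1/2): logarithm (I6) applies (the logarithm: parameters (1,1;2), x = 1/2). Its exact value is (4/3) * ln(1/2).

Key step: with t_0 = -2/3, the ratio is unreduced: k + 2/3 divides both sides (prefactor -2/3).
Consecutive-term ratio: r(k) = (1/2) * (k+1) (k+1) / [(k+2) (k+1)] - rational; roots negated = parameters, x = (1/2), C = -2/3.


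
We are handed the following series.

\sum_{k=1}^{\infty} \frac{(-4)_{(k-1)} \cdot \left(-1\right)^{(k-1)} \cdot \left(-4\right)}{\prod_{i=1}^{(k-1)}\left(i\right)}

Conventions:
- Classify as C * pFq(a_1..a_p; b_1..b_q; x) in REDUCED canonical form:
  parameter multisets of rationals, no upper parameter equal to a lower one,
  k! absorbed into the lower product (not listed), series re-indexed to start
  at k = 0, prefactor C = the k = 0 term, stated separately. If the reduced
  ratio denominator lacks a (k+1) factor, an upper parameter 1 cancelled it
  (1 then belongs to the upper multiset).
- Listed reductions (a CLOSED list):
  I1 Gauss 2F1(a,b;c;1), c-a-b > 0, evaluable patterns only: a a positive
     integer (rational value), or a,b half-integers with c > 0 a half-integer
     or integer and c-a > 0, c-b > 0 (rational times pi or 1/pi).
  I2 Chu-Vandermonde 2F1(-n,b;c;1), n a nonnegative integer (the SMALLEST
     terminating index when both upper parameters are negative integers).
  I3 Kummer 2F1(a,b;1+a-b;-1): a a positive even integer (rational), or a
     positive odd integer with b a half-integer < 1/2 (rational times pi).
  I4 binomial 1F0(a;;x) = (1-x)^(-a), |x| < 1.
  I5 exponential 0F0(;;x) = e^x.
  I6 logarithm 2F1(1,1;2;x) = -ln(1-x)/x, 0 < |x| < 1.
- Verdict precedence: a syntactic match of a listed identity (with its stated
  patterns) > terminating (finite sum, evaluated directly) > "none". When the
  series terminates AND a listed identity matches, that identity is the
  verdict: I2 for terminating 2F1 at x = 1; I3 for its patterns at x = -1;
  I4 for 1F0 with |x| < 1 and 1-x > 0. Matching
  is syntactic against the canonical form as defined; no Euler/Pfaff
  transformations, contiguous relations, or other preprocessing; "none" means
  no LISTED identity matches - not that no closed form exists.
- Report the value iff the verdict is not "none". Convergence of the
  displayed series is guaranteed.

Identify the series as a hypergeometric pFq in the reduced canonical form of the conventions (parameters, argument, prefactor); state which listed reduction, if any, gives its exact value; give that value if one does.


x = -1 here; the reduced form reads 1F0, upper {-4}, lower {-}, C = -4. Verdict: terminating - upper parameter -4 makes this a finite sum (last index 4), evaluated exactly. Value: -64.

Structural cue: t_0 being -4, the product of the first k integers (prefactor -4) is k!.
Step ratio: r(k) = -1 * (k-4) / [(k+1)] - rational in k, leading ratio -1; with t_0 = -4, classification follows.


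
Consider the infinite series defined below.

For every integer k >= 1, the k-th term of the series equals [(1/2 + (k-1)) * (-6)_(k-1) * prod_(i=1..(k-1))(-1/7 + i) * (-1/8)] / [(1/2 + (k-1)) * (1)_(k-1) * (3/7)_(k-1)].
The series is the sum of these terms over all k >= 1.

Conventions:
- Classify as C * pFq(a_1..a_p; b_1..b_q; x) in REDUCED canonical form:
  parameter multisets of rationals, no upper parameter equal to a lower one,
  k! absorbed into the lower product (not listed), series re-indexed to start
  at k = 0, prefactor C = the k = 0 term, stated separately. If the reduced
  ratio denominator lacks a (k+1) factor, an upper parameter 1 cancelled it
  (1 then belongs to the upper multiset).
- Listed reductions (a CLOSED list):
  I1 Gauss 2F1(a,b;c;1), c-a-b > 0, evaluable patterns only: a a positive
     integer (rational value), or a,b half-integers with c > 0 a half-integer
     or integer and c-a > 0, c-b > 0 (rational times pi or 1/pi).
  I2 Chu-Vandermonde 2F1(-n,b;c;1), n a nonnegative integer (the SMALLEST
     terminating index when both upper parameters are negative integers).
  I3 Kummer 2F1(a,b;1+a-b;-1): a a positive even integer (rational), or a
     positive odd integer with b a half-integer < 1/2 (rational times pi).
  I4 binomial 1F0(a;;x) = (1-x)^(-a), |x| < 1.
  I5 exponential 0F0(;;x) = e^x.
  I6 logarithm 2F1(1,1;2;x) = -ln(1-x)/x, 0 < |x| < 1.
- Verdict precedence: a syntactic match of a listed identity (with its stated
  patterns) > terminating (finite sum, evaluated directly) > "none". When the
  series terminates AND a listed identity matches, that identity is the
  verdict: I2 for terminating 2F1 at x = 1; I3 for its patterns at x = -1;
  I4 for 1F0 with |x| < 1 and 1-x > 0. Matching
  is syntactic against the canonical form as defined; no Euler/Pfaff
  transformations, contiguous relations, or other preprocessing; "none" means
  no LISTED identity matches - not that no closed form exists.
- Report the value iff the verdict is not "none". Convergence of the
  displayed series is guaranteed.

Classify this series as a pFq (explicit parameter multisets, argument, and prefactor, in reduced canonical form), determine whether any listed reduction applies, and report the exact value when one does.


At argument 1: a 2F1 with upper {-6, 6/7}, lower {3/7}, scaled by C = -1/8. Verdict at x = 1: the Chu-Vandermonde identity I2 matches (terminating 2F1 at x = 1 with n = 6, b = 6/7, c = 3/7). Value: 165/10013.

First insight: t_0 = -1/8 here, and (1)_k (C = -1/8) is k! itself.
Adjacent-term ratio: r(k) = 1 * (k-6) (k+6/7) / [(k+3/7) (k+1)] - rational in k, leading ratio 1; with t_0 = -1/8, classification follows.


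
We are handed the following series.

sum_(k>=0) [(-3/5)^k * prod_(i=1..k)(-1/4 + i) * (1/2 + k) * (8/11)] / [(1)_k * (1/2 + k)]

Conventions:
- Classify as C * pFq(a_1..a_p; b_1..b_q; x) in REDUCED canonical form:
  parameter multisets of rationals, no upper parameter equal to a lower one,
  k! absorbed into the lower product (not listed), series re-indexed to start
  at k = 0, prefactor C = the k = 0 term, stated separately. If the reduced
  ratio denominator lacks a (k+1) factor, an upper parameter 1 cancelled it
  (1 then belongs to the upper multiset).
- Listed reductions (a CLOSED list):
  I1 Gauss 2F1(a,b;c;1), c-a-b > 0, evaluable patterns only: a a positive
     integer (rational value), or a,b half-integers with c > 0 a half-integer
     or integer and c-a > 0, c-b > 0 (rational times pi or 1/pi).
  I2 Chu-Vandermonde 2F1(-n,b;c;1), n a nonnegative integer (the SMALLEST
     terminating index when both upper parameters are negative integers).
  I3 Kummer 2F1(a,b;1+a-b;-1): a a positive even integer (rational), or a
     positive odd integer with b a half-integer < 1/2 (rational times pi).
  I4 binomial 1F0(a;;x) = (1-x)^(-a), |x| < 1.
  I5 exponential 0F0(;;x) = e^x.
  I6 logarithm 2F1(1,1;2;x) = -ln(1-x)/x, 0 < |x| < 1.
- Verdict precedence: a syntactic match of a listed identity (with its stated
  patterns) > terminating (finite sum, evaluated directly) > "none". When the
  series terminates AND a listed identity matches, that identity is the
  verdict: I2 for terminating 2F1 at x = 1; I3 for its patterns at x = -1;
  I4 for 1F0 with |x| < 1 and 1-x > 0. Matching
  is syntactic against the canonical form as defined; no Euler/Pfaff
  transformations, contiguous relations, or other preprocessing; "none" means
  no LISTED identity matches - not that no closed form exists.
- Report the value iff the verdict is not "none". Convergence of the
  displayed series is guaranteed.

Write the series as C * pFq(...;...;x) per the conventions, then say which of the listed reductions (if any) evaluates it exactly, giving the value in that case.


x = -3/5 here; the reduced form reads 1F0, upper {3/4}, lower {-}, C = 8/11. Verdict: the I4 binomial reduction matches (the 1F0 binomial series: exponent -3/4, x = -3/5). Hence: (8/11) * (8/5)^(-3/4).

Key step: t_0 being 8/11, (1)_k (C = 8/11) is k! itself.
Term ratio: r(k) = (-3/5) * (k+3/4) / [(k+1)] - rational in k, leading ratio (-3/5); with t_0 = 8/11, classification follows.


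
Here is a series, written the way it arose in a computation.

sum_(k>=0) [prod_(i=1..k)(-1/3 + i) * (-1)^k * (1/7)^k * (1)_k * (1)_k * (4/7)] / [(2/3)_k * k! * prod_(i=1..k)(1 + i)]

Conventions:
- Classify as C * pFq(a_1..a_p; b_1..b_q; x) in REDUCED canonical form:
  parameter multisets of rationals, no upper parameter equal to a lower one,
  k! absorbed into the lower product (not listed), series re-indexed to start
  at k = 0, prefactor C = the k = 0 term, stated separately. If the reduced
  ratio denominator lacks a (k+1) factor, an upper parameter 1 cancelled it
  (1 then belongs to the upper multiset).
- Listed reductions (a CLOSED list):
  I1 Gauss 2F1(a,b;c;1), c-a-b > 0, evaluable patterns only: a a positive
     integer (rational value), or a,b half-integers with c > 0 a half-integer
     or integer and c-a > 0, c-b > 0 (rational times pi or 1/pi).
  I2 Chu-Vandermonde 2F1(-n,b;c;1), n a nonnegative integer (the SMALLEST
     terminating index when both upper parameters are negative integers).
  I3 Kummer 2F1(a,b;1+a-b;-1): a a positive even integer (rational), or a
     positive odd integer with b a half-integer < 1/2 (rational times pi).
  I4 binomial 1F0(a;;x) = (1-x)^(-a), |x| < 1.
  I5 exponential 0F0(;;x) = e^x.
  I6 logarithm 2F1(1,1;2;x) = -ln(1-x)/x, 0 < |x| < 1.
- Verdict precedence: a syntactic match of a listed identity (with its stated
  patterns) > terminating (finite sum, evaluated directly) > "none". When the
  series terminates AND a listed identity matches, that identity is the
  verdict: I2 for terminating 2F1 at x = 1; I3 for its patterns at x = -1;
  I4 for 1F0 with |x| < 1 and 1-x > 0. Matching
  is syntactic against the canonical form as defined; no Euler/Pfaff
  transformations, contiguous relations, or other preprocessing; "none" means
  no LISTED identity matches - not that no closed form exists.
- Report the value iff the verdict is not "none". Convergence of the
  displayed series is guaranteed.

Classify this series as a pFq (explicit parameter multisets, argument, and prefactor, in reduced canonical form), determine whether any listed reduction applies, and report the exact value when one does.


Classification (C = 4/7): 2F1 with upper {1, 1}, lower {2}, argument x = -1/7. Verdict (x = -1/7): the logarithmic series (I6) applies (the logarithm: parameters (1,1;2), x = -1/7). Exact value: 4 * ln(8/7).

Key observation: t_0 = 4/7 here, and the parameter 2/3 appears in both the upper and lower lists and cancels.
Term ratio: r(k) = (-1/7) * (k+1) (k+1) / [(k+2) (k+1)] ; factor over Q: parameters, x = (-1/7), and C = 4/7.
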